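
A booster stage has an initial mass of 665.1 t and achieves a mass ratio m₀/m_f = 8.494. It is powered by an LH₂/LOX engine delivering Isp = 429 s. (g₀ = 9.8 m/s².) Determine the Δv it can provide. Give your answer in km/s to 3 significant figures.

Δv ≈ 8.99 km/s

v_e = Isp · g₀ = 429 × 9.8 = 4204.2 m/s.
By the Tsiolkovsky rocket equation, Δv = v_e · ln(8.494) = 4204.2 × 2.1394 ≈ 8994.3 m/s.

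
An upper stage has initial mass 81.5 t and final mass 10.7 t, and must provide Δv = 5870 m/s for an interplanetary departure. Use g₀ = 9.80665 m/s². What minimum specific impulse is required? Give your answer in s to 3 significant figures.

ln(m₀/m_f) = ln(81500/10700) = ln(7.617) = 2.0304.
Using Δv = v_e ln(m₀/m_f): v_e = Δv / ln(m₀/m_f) = 5870 / 2.0304 = 2891.1 m/s.
Isp = v_e / g₀ = 2891.1 / 9.80665 = 294.8 s.

Isp ≈ 295 s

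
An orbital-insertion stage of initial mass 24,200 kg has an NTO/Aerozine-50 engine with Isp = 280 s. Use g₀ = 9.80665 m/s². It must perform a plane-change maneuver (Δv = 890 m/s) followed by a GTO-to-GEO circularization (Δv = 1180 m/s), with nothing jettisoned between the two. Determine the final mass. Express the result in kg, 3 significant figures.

v_e = Isp · g₀ = 280 × 9.80665 = 2745.9 m/s.
After the first burn: m = 24200 × exp(−890/2745.9) = 24200 × 0.72316 = 17,500.5 kg.
After the second burn: m = 17,500.5 × exp(−1180/2745.9) = 17,500.5 × 0.65068 = 11,387.2 kg.

final mass ≈ 11400 kg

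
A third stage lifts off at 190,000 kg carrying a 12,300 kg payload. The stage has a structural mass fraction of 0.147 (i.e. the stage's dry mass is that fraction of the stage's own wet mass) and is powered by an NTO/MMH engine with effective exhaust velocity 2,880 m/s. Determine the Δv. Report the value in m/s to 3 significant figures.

Δv ≈ 4600 m/s

Stage wet mass = m₀ − payload = 190,000 − 12,300 = 177,700 kg.
Stage dry mass = ε × stage wet mass = 0.147 × 177,700 = 26,121.9 kg.
Burnout mass m_f = stage dry + payload = 26,121.9 + 12,300 = 38,421.9 kg.
Δv = v_e · ln(190,000/38,421.9) = 2880.0 × ln(4.945) = 2880.0 × 1.5984 ≈ 4603 m/s.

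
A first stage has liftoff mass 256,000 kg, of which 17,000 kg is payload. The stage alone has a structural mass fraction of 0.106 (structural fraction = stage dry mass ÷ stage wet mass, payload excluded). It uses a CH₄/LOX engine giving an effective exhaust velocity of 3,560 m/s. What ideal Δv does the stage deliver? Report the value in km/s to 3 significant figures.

Δv ≈ 6.41 km/s

Stage wet mass = m₀ − payload = 256,000 − 17,000 = 239,000 kg.
Stage dry mass = ε × stage wet mass = 0.106 × 239,000 = 25,334 kg.
Burnout mass m_f = stage dry + payload = 25,334 + 17,000 = 42,334 kg.
Δv = v_e · ln(256,000/42,334) = 3560.0 × ln(6.047) = 3560.0 × 1.7996 ≈ 6407 m/s.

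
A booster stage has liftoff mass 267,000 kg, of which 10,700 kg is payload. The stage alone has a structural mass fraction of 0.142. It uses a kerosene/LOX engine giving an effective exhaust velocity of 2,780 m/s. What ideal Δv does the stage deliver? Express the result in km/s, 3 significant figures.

Δv ≈ 4.82 km/s

Stage wet mass = m₀ − payload = 267,000 − 10,700 = 256,300 kg.
Stage dry mass = ε × stage wet mass = 0.142 × 256,300 = 36,394.6 kg.
Burnout mass m_f = stage dry + payload = 36,394.6 + 10,700 = 47,094.6 kg.
Δv = v_e · ln(267,000/47,094.6) = 2780.0 × ln(5.669) = 2780.0 × 1.7351 ≈ 4824 m/s.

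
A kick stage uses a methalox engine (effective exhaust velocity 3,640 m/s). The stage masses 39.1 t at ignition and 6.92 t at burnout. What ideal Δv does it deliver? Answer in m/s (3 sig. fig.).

Δv ≈ 6300 m/s

Using Δv = v_e ln(m₀/m_f): Δv = v_e · ln(m₀/m_f) = 3640.0 × ln(5.65) = 3640.0 × 1.7317 ≈ 6303.4 m/s.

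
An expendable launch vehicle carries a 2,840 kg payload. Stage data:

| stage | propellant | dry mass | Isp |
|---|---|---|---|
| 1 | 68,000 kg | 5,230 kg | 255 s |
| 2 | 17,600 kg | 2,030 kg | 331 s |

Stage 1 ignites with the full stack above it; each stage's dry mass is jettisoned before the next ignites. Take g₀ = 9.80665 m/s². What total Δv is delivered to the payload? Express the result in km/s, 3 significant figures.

Ignition mass of stage 1 = 68,000+5,230 + 17,600+2,030 + 2,840 = 95,700 kg.
Stage 1: m₀ = 95,700 kg, m_f = 95,700 − 68,000 = 27,700 kg; Δv = 255×9.80665×ln(3.455) = 2500.7×1.2398 ≈ 3100 m/s.
Stage 2: m₀ = 22,470 kg, m_f = 22,470 − 17,600 = 4,870 kg; Δv = 331×9.80665×ln(4.614) = 3246.0×1.5291 ≈ 4963 m/s.
Total Δv = 3100 + 4963 = 8063 m/s.

Δv ≈ 8.06 km/s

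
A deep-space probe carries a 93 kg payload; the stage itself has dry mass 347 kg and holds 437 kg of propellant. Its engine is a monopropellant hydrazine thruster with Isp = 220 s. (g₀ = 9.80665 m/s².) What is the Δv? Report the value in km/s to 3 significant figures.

v_e = Isp · g₀ = 220 × 9.80665 = 2157.5 m/s.
m₀ = payload + dry + propellant = 93 + 347 + 437 = 877 kg.
m_f = payload + dry = 93 + 347 = 440 kg.
Rocket equation: Δv = v_e · ln(m₀/m_f) = 2157.5 × ln(1.993) = 2157.5 × 0.6897 ≈ 1488.1 m/s.

Δv ≈ 1.49 km/s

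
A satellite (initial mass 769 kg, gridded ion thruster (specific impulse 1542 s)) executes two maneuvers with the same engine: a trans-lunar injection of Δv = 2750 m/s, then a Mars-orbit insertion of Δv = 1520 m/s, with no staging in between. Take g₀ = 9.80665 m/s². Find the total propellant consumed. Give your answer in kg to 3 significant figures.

total propellant consumed ≈ 189 kg

v_e = Isp · g₀ = 1542 × 9.80665 = 15121.9 m/s.
After the first burn: m = 769 × exp(−2750/15121.9) = 769 × 0.83372 = 641.131 kg.
After the second burn: m = 641.131 × exp(−1520/15121.9) = 641.131 × 0.90437 = 579.82 kg.
Total propellant = m₀ − m_final = 769 − 579.82 = 189.18 kg.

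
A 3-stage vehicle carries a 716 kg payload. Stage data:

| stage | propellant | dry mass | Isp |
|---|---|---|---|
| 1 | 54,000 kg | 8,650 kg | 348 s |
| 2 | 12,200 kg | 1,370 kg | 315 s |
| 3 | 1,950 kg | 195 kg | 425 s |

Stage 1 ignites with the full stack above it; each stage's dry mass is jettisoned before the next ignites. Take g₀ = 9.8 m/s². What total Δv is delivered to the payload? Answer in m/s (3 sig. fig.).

Δv ≈ 12900 m/s

Ignition mass of stage 1 = 54,000+8,650 + 12,200+1,370 + 1,950+195 + 716 = 79,081 kg.
Stage 1: m₀ = 79,081 kg, m_f = 79,081 − 54,000 = 25,081 kg; Δv = 348×9.8×ln(3.153) = 3410.4×1.1484 ≈ 3916 m/s.
Stage 2: m₀ = 16,431 kg, m_f = 16,431 − 12,200 = 4,231 kg; Δv = 315×9.8×ln(3.883) = 3087.0×1.3567 ≈ 4188 m/s.
Stage 3: m₀ = 2,861 kg, m_f = 2,861 − 1,950 = 911 kg; Δv = 425×9.8×ln(3.141) = 4165.0×1.1444 ≈ 4766 m/s.
Total Δv = 3916 + 4188 + 4766 = 12870 m/s.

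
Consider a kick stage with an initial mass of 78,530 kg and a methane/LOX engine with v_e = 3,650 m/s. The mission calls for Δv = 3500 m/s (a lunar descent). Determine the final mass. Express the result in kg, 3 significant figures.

final mass ≈ 30100 kg

m₀/m_f = exp(Δv / v_e) = exp(3500 / 3650.0) = exp(0.9589) = 2.6088.
m_f = m₀ / 2.6088 = 78,530 / 2.6088 = 30,102 kg.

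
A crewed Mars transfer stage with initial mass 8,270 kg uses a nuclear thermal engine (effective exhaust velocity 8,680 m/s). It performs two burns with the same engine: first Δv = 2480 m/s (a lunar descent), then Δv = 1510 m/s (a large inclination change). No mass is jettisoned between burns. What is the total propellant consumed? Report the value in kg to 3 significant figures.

After the first burn: m = 8270 × exp(−2480/8680.0) = 8270 × 0.75148 = 6,214.74 kg.
After the second burn: m = 6,214.74 × exp(−1510/8680.0) = 6,214.74 × 0.84033 = 5,222.43 kg.
Total propellant = m₀ − m_final = 8270 − 5,222.43 = 3,047.57 kg.

total propellant consumed ≈ 3050 kg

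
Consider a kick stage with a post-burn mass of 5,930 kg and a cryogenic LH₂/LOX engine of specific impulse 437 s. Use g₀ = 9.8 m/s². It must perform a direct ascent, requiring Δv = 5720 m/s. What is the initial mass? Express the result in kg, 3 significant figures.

initial mass ≈ 22500 kg

v_e = Isp · g₀ = 437 × 9.8 = 4282.6 m/s.
m₀/m_f = exp(Δv / v_e) = exp(5720 / 4282.6) = exp(1.3356) = 3.8024.
m₀ = m_f × 3.8024 = 5,930 × 3.8024 = 22,548.2 kg.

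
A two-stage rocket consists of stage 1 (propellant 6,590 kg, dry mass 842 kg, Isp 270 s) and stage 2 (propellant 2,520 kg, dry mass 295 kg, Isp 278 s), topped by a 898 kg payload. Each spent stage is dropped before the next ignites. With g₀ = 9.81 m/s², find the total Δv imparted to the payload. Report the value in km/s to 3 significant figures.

Δv ≈ 5.47 km/s

Ignition mass of stage 1 = 6,590+842 + 2,520+295 + 898 = 11,145 kg.
Stage 1: m₀ = 11,145 kg, m_f = 11,145 − 6,590 = 4,555 kg; Δv = 270×9.81×ln(2.447) = 2648.7×0.8948 ≈ 2370 m/s.
Stage 2: m₀ = 3,713 kg, m_f = 3,713 − 2,520 = 1,193 kg; Δv = 278×9.81×ln(3.112) = 2727.2×1.1354 ≈ 3096 m/s.
Total Δv = 2370 + 3096 = 5466 m/s.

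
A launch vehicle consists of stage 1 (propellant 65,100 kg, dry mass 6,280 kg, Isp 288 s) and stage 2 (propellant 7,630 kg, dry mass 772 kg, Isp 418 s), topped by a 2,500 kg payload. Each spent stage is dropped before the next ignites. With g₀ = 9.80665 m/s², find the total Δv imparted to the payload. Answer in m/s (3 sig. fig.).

Δv ≈ 9360 m/s

Ignition mass of stage 1 = 65,100+6,280 + 7,630+772 + 2,500 = 82,282 kg.
Stage 1: m₀ = 82,282 kg, m_f = 82,282 − 65,100 = 17,182 kg; Δv = 288×9.80665×ln(4.789) = 2824.3×1.5663 ≈ 4424 m/s.
Stage 2: m₀ = 10,902 kg, m_f = 10,902 − 7,630 = 3,272 kg; Δv = 418×9.80665×ln(3.332) = 4099.2×1.2035 ≈ 4934 m/s.
Total Δv = 4424 + 4934 = 9358 m/s.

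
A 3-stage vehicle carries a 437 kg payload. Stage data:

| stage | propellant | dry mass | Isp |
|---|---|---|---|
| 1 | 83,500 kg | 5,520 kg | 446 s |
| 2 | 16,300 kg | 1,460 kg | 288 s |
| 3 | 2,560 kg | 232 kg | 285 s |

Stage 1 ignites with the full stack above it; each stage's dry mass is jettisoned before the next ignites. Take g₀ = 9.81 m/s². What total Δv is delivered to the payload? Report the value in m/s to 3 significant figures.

Ignition mass of stage 1 = 83,500+5,520 + 16,300+1,460 + 2,560+232 + 437 = 110,009 kg.
Stage 1: m₀ = 110,009 kg, m_f = 110,009 − 83,500 = 26,509 kg; Δv = 446×9.81×ln(4.15) = 4375.3×1.4231 ≈ 6226 m/s.
Stage 2: m₀ = 20,989 kg, m_f = 20,989 − 16,300 = 4,689 kg; Δv = 288×9.81×ln(4.476) = 2825.3×1.4988 ≈ 4234 m/s.
Stage 3: m₀ = 3,229 kg, m_f = 3,229 − 2,560 = 669 kg; Δv = 285×9.81×ln(4.827) = 2795.9×1.5741 ≈ 4401 m/s.
Total Δv = 6226 + 4234 + 4401 = 14861 m/s.

Δv ≈ 14900 m/s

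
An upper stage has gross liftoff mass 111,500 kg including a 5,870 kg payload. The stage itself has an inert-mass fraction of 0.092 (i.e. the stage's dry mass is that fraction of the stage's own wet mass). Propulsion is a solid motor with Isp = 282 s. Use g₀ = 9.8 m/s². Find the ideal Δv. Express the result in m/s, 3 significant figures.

Stage wet mass = m₀ − payload = 111,500 − 5,870 = 105,630 kg.
Stage dry mass = ε × stage wet mass = 0.092 × 105,630 = 9,717.96 kg.
Burnout mass m_f = stage dry + payload = 9,717.96 + 5,870 = 15,587.96 kg.
v_e = Isp · g₀ = 282 × 9.8 = 2763.6 m/s.
Using Δv = v_e ln(m₀/m_f): Δv = v_e · ln(111,500/15,587.96) = 2763.6 × ln(7.153) = 2763.6 × 1.9675 ≈ 5437 m/s.

Δv ≈ 5440 m/s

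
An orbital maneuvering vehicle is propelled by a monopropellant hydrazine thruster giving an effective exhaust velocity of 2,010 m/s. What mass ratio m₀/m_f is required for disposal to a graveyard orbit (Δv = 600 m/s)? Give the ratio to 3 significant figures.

mass ratio ≈ 1.35

Rocket equation: m₀/m_f = exp(Δv / v_e) = exp(600 / 2010.0) = exp(0.2985) = 1.3478.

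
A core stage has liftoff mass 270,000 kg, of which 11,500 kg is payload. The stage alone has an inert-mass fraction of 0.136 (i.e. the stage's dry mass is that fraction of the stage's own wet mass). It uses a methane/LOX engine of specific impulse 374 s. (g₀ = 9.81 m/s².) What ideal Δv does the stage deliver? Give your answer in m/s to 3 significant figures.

Stage wet mass = m₀ − payload = 270,000 − 11,500 = 258,500 kg.
Stage dry mass = ε × stage wet mass = 0.136 × 258,500 = 35,156 kg.
Burnout mass m_f = stage dry + payload = 35,156 + 11,500 = 46,656 kg.
v_e = Isp · g₀ = 374 × 9.81 = 3668.9 m/s.
By the Tsiolkovsky rocket equation, Δv = v_e · ln(270,000/46,656) = 3668.9 × ln(5.787) = 3668.9 × 1.7556 ≈ 6441 m/s.

Δv ≈ 6440 m/s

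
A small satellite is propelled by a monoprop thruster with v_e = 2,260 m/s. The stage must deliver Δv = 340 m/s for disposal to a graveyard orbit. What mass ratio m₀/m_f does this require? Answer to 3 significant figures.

From the ideal rocket equation, m₀/m_f = exp(Δv / v_e) = exp(340 / 2260.0) = exp(0.1504) = 1.1623.

mass ratio ≈ 1.16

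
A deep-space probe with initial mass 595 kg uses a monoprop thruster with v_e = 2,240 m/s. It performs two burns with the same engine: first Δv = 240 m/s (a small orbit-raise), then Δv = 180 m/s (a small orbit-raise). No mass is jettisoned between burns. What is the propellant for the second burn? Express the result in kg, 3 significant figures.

propellant for the second burn ≈ 41.3 kg

After the first burn: m = 595 × exp(−240/2240.0) = 595 × 0.89840 = 534.548 kg.
After the second burn: m = 534.548 × exp(−180/2240.0) = 534.548 × 0.92279 = 493.276 kg.
Second-burn propellant = 534.548 − 493.276 = 41.272 kg.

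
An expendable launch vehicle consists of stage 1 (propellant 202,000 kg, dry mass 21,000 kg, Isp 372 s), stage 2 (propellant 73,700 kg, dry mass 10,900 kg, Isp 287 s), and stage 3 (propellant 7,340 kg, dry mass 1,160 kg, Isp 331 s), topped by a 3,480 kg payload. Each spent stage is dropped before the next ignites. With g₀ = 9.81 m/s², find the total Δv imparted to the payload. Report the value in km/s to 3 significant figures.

Ignition mass of stage 1 = 202,000+21,000 + 73,700+10,900 + 7,340+1,160 + 3,480 = 319,580 kg.
Stage 1: m₀ = 319,580 kg, m_f = 319,580 − 202,000 = 117,580 kg; Δv = 372×9.81×ln(2.718) = 3649.3×0.9999 ≈ 3649 m/s.
Stage 2: m₀ = 96,580 kg, m_f = 96,580 − 73,700 = 22,880 kg; Δv = 287×9.81×ln(4.221) = 2815.5×1.4401 ≈ 4055 m/s.
Stage 3: m₀ = 11,980 kg, m_f = 11,980 − 7,340 = 4,640 kg; Δv = 331×9.81×ln(2.582) = 3247.1×0.9485 ≈ 3080 m/s.
Total Δv = 3649 + 4055 + 3080 = 10784 m/s.

Δv ≈ 10.8 km/s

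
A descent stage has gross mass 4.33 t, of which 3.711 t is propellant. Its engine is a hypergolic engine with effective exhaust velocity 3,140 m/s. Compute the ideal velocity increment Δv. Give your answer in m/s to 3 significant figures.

m_f = m₀ − m_prop = 4.33 − 3.711 = 0.619 t.
From the ideal rocket equation, Δv = v_e · ln(m₀/m_f) = 3140.0 × ln(6.995) = 3140.0 × 1.9452 ≈ 6108.0 m/s.

Δv ≈ 6110 m/s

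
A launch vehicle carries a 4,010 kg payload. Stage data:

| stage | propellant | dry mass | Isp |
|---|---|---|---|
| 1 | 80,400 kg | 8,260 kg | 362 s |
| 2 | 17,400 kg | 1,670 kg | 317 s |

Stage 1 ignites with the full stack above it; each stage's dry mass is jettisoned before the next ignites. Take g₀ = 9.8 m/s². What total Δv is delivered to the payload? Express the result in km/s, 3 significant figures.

Ignition mass of stage 1 = 80,400+8,260 + 17,400+1,670 + 4,010 = 111,740 kg.
Stage 1: m₀ = 111,740 kg, m_f = 111,740 − 80,400 = 31,340 kg; Δv = 362×9.8×ln(3.565) = 3547.6×1.2713 ≈ 4510 m/s.
Stage 2: m₀ = 23,080 kg, m_f = 23,080 − 17,400 = 5,680 kg; Δv = 317×9.8×ln(4.063) = 3106.6×1.4020 ≈ 4356 m/s.
Total Δv = 4510 + 4356 = 8866 m/s.

Δv ≈ 8.87 km/s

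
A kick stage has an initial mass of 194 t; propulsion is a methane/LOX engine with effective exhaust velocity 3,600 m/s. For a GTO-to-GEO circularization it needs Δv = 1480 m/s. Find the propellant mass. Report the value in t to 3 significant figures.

propellant mass ≈ 65.4 t

m₀/m_f = exp(Δv / v_e) = exp(1480 / 3600.0) = exp(0.4111) = 1.5085.
m_f = 194 / 1.5085 = 128.605 t, so propellant = m₀ − m_f = 194 − 128.605 = 65.395 t.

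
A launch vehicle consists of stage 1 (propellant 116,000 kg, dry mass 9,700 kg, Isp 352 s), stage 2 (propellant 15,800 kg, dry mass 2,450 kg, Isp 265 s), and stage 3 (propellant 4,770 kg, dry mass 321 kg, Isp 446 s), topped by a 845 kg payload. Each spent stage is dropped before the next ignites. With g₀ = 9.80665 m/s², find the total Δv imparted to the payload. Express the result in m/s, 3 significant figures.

Ignition mass of stage 1 = 116,000+9,700 + 15,800+2,450 + 4,770+321 + 845 = 149,886 kg.
Stage 1: m₀ = 149,886 kg, m_f = 149,886 − 116,000 = 33,886 kg; Δv = 352×9.80665×ln(4.423) = 3451.9×1.4869 ≈ 5133 m/s.
Stage 2: m₀ = 24,186 kg, m_f = 24,186 − 15,800 = 8,386 kg; Δv = 265×9.80665×ln(2.884) = 2598.8×1.0592 ≈ 2753 m/s.
Stage 3: m₀ = 5,936 kg, m_f = 5,936 − 4,770 = 1,166 kg; Δv = 446×9.80665×ln(5.091) = 4373.8×1.6275 ≈ 7118 m/s.
Total Δv = 5133 + 2753 + 7118 = 15004 m/s.

Δv ≈ 15000 m/s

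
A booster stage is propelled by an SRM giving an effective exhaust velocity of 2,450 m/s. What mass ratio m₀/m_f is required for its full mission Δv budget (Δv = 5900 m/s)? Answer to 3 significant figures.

m₀/m_f = exp(Δv / v_e) = exp(5900 / 2450.0) = exp(2.4082) = 11.1135.

mass ratio ≈ 11.1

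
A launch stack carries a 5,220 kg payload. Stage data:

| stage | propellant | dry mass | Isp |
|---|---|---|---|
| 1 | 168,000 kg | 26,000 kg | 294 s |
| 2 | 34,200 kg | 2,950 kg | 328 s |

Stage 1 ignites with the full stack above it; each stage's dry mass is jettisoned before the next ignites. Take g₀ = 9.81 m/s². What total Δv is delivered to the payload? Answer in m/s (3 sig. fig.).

Δv ≈ 8870 m/s

Ignition mass of stage 1 = 168,000+26,000 + 34,200+2,950 + 5,220 = 236,370 kg.
Stage 1: m₀ = 236,370 kg, m_f = 236,370 − 168,000 = 68,370 kg; Δv = 294×9.81×ln(3.457) = 2884.1×1.2405 ≈ 3578 m/s.
Stage 2: m₀ = 42,370 kg, m_f = 42,370 − 34,200 = 8,170 kg; Δv = 328×9.81×ln(5.186) = 3217.7×1.6460 ≈ 5296 m/s.
Total Δv = 3578 + 5296 = 8874 m/s.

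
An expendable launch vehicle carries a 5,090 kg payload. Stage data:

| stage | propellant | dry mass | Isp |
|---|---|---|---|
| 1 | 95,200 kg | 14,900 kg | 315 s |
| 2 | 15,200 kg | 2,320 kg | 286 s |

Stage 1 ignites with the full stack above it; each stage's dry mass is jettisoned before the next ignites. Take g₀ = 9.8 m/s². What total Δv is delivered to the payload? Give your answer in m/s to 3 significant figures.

Δv ≈ 7030 m/s

Ignition mass of stage 1 = 95,200+14,900 + 15,200+2,320 + 5,090 = 132,710 kg.
Stage 1: m₀ = 132,710 kg, m_f = 132,710 − 95,200 = 37,510 kg; Δv = 315×9.8×ln(3.538) = 3087.0×1.2636 ≈ 3901 m/s.
Stage 2: m₀ = 22,610 kg, m_f = 22,610 − 15,200 = 7,410 kg; Δv = 286×9.8×ln(3.051) = 2802.8×1.1156 ≈ 3127 m/s.
Total Δv = 3901 + 3127 = 7028 m/s.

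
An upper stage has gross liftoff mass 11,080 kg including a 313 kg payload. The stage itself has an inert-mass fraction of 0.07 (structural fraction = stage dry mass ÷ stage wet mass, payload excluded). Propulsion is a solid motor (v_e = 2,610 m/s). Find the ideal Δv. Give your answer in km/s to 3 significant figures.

Stage wet mass = m₀ − payload = 11,080 − 313 = 10,767 kg.
Stage dry mass = ε × stage wet mass = 0.07 × 10,767 = 753.69 kg.
Burnout mass m_f = stage dry + payload = 753.69 + 313 = 1,066.69 kg.
From the ideal rocket equation, Δv = v_e · ln(11,080/1,066.69) = 2610.0 × ln(10.39) = 2610.0 × 2.3406 ≈ 6109 m/s.

Δv ≈ 6.11 km/s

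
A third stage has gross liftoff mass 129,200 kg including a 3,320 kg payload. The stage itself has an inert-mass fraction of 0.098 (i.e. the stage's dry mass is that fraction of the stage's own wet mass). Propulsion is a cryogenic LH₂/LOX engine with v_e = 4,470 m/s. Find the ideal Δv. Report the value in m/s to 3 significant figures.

Stage wet mass = m₀ − payload = 129,200 − 3,320 = 125,880 kg.
Stage dry mass = ε × stage wet mass = 0.098 × 125,880 = 12,336.2 kg.
Burnout mass m_f = stage dry + payload = 12,336.2 + 3,320 = 15,656.2 kg.
Δv = v_e · ln(129,200/15,656.2) = 4470.0 × ln(8.252) = 4470.0 × 2.1105 ≈ 9434 m/s.

Δv ≈ 9430 m/s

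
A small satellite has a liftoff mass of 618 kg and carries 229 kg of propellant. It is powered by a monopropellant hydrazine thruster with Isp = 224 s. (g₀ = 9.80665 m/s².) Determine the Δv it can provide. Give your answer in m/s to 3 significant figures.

v_e = Isp · g₀ = 224 × 9.80665 = 2196.7 m/s.
m_f = m₀ − m_prop = 618 − 229 = 389 kg.
Rocket equation: Δv = v_e · ln(m₀/m_f) = 2196.7 × ln(1.589) = 2196.7 × 0.4629 ≈ 1016.9 m/s.

Δv ≈ 1020 m/s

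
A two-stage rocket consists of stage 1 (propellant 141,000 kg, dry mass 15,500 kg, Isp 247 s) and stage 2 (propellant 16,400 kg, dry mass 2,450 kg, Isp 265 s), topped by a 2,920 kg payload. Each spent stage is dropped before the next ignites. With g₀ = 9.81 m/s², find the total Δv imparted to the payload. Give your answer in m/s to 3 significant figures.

Ignition mass of stage 1 = 141,000+15,500 + 16,400+2,450 + 2,920 = 178,270 kg.
Stage 1: m₀ = 178,270 kg, m_f = 178,270 − 141,000 = 37,270 kg; Δv = 247×9.81×ln(4.783) = 2423.1×1.5651 ≈ 3792 m/s.
Stage 2: m₀ = 21,770 kg, m_f = 21,770 − 16,400 = 5,370 kg; Δv = 265×9.81×ln(4.054) = 2599.7×1.3997 ≈ 3639 m/s.
Total Δv = 3792 + 3639 = 7431 m/s.

Δv ≈ 7430 m/s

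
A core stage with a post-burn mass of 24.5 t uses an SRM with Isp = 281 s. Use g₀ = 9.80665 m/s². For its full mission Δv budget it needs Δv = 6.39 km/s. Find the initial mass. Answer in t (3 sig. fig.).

initial mass ≈ 249 t

v_e = Isp · g₀ = 281 × 9.80665 = 2755.7 m/s.
Rocket equation: m₀/m_f = exp(Δv / v_e) = exp(6390 / 2755.7) = exp(2.3189) = 10.1640.
m₀ = m_f × 10.1640 = 24.5 × 10.1640 = 249.018 t.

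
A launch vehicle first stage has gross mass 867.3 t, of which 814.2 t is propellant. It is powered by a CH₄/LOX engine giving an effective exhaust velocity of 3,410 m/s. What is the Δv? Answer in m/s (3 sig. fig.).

m_f = m₀ − m_prop = 867.3 − 814.2 = 53.1 t.
Δv = v_e · ln(m₀/m_f) = 3410.0 × ln(16.33) = 3410.0 × 2.7932 ≈ 9524.8 m/s.

Δv ≈ 9520 m/s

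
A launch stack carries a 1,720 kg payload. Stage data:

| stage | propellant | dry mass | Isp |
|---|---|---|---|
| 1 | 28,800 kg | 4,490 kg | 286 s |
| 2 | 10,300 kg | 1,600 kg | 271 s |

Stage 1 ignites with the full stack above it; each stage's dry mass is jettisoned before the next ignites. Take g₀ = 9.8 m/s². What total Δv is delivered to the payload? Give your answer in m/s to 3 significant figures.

Δv ≈ 6420 m/s

Ignition mass of stage 1 = 28,800+4,490 + 10,300+1,600 + 1,720 = 46,910 kg.
Stage 1: m₀ = 46,910 kg, m_f = 46,910 − 28,800 = 18,110 kg; Δv = 286×9.8×ln(2.59) = 2802.8×0.9518 ≈ 2668 m/s.
Stage 2: m₀ = 13,620 kg, m_f = 13,620 − 10,300 = 3,320 kg; Δv = 271×9.8×ln(4.102) = 2655.8×1.4116 ≈ 3749 m/s.
Total Δv = 2668 + 3749 = 6417 m/s.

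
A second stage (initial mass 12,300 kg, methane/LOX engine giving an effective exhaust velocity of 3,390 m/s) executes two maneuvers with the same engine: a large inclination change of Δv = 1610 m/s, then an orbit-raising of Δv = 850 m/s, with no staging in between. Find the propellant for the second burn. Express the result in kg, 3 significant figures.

After the first burn: m = 12300 × exp(−1610/3390.0) = 12300 × 0.62193 = 7,649.74 kg.
After the second burn: m = 7,649.74 × exp(−850/3390.0) = 7,649.74 × 0.77823 = 5,953.26 kg.
Second-burn propellant = 7,649.74 − 5,953.26 = 1,696.48 kg.

propellant for the second burn ≈ 1700 kg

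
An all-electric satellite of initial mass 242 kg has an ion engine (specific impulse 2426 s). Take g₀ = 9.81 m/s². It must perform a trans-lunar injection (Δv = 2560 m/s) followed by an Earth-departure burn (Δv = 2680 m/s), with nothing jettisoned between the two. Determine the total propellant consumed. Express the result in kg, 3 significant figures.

total propellant consumed ≈ 47.8 kg

v_e = Isp · g₀ = 2426 × 9.81 = 23799.1 m/s.
After the first burn: m = 242 × exp(−2560/23799.1) = 242 × 0.89802 = 217.321 kg.
After the second burn: m = 217.321 × exp(−2680/23799.1) = 217.321 × 0.89350 = 194.176 kg.
Total propellant = m₀ − m_final = 242 − 194.176 = 47.824 kg.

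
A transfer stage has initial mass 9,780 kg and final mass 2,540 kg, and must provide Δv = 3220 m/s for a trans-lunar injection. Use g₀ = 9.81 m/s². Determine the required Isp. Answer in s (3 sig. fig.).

Isp ≈ 243 s

ln(m₀/m_f) = ln(9780/2540) = ln(3.85) = 1.3482.
Using Δv = v_e ln(m₀/m_f): v_e = Δv / ln(m₀/m_f) = 3220 / 1.3482 = 2388.4 m/s.
Isp = v_e / g₀ = 2388.4 / 9.81 = 243.5 s.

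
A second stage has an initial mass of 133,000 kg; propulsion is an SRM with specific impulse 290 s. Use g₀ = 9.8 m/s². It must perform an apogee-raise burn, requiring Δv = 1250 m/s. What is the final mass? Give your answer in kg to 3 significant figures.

v_e = Isp · g₀ = 290 × 9.8 = 2842.0 m/s.
From the ideal rocket equation, m₀/m_f = exp(Δv / v_e) = exp(1250 / 2842.0) = exp(0.4398) = 1.5524.
m_f = m₀ / 1.5524 = 133,000 / 1.5524 = 85,673.8 kg.

final mass ≈ 85700 kg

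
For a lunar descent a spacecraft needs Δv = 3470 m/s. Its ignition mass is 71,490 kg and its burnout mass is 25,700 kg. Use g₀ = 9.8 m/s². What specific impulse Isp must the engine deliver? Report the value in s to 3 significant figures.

ln(m₀/m_f) = ln(71490/25700) = ln(2.782) = 1.0231.
Using Δv = v_e ln(m₀/m_f): v_e = Δv / ln(m₀/m_f) = 3470 / 1.0231 = 3391.8 m/s.
Isp = v_e / g₀ = 3391.8 / 9.8 = 346.1 s.

Isp ≈ 346 s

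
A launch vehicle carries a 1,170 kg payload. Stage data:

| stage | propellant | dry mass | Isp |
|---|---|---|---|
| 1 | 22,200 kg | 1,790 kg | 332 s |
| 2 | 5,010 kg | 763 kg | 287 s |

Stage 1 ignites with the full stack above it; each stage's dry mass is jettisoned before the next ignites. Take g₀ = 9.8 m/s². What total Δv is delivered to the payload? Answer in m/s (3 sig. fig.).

Ignition mass of stage 1 = 22,200+1,790 + 5,010+763 + 1,170 = 30,933 kg.
Stage 1: m₀ = 30,933 kg, m_f = 30,933 − 22,200 = 8,733 kg; Δv = 332×9.8×ln(3.542) = 3253.6×1.2647 ≈ 4115 m/s.
Stage 2: m₀ = 6,943 kg, m_f = 6,943 − 5,010 = 1,933 kg; Δv = 287×9.8×ln(3.592) = 2812.6×1.2787 ≈ 3596 m/s.
Total Δv = 4115 + 3596 = 7711 m/s.

Δv ≈ 7710 m/s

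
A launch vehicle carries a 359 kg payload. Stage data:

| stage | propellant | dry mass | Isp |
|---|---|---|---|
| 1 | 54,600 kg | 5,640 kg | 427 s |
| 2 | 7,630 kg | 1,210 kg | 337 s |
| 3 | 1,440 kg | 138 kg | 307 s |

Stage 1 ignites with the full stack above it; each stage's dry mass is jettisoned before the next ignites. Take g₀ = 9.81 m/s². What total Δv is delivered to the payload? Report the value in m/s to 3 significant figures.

Ignition mass of stage 1 = 54,600+5,640 + 7,630+1,210 + 1,440+138 + 359 = 71,017 kg.
Stage 1: m₀ = 71,017 kg, m_f = 71,017 − 54,600 = 16,417 kg; Δv = 427×9.81×ln(4.326) = 4188.9×1.4646 ≈ 6135 m/s.
Stage 2: m₀ = 10,777 kg, m_f = 10,777 − 7,630 = 3,147 kg; Δv = 337×9.81×ln(3.425) = 3306.0×1.2310 ≈ 4070 m/s.
Stage 3: m₀ = 1,937 kg, m_f = 1,937 − 1,440 = 497 kg; Δv = 307×9.81×ln(3.897) = 3011.7×1.3603 ≈ 4097 m/s.
Total Δv = 6135 + 4070 + 4097 = 14302 m/s.

Δv ≈ 14300 m/s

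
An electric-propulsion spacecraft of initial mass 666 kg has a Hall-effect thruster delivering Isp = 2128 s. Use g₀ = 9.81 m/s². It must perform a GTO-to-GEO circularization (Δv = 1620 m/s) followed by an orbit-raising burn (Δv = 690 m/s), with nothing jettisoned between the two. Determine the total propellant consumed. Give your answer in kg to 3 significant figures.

total propellant consumed ≈ 69.8 kg

v_e = Isp · g₀ = 2128 × 9.81 = 20875.7 m/s.
After the first burn: m = 666 × exp(−1620/20875.7) = 666 × 0.92533 = 616.27 kg.
After the second burn: m = 616.27 × exp(−690/20875.7) = 616.27 × 0.96749 = 596.235 kg.
Total propellant = m₀ − m_final = 666 − 596.235 = 69.765 kg.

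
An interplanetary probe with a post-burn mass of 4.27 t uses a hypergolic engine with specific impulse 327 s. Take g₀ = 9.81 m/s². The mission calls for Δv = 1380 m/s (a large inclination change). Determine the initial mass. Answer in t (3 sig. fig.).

v_e = Isp · g₀ = 327 × 9.81 = 3207.9 m/s.
Rocket equation: m₀/m_f = exp(Δv / v_e) = exp(1380 / 3207.9) = exp(0.4302) = 1.5376.
m₀ = m_f × 1.5376 = 4.27 × 1.5376 = 6.56555 t.

initial mass ≈ 6.57 t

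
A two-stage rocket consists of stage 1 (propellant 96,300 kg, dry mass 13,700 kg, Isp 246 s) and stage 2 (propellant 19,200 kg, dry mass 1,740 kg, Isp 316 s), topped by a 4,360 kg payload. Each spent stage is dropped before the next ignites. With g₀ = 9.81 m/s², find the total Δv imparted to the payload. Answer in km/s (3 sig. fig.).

Δv ≈ 7.41 km/s

Ignition mass of stage 1 = 96,300+13,700 + 19,200+1,740 + 4,360 = 135,300 kg.
Stage 1: m₀ = 135,300 kg, m_f = 135,300 − 96,300 = 39,000 kg; Δv = 246×9.81×ln(3.469) = 2413.3×1.2439 ≈ 3002 m/s.
Stage 2: m₀ = 25,300 kg, m_f = 25,300 − 19,200 = 6,100 kg; Δv = 316×9.81×ln(4.148) = 3100.0×1.4225 ≈ 4410 m/s.
Total Δv = 3002 + 4410 = 7412 m/s.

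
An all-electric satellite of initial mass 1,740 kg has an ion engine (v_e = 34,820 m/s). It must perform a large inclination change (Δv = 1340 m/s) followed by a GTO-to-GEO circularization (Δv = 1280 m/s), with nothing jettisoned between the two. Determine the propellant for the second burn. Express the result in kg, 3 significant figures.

After the first burn: m = 1740 × exp(−1340/34820.0) = 1740 × 0.96225 = 1,674.32 kg.
After the second burn: m = 1,674.32 × exp(−1280/34820.0) = 1,674.32 × 0.96391 = 1,613.89 kg.
Second-burn propellant = 1,674.32 − 1,613.89 = 60.43 kg.

propellant for the second burn ≈ 60.4 kg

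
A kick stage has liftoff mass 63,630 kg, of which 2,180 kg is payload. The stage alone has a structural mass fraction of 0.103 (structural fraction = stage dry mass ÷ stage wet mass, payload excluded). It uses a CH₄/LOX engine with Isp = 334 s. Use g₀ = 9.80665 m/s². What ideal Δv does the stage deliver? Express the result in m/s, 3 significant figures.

Stage wet mass = m₀ − payload = 63,630 − 2,180 = 61,450 kg.
Stage dry mass = ε × stage wet mass = 0.103 × 61,450 = 6,329.35 kg.
Burnout mass m_f = stage dry + payload = 6,329.35 + 2,180 = 8,509.35 kg.
v_e = Isp · g₀ = 334 × 9.80665 = 3275.4 m/s.
From the ideal rocket equation, Δv = v_e · ln(63,630/8,509.35) = 3275.4 × ln(7.478) = 3275.4 × 2.0119 ≈ 6590 m/s.

Δv ≈ 6590 m/s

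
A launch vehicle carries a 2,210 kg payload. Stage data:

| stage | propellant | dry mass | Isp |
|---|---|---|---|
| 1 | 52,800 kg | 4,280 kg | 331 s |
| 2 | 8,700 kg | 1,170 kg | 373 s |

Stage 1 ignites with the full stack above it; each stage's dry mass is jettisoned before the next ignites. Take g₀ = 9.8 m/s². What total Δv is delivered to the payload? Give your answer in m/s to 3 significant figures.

Δv ≈ 9330 m/s

Ignition mass of stage 1 = 52,800+4,280 + 8,700+1,170 + 2,210 = 69,160 kg.
Stage 1: m₀ = 69,160 kg, m_f = 69,160 − 52,800 = 16,360 kg; Δv = 331×9.8×ln(4.227) = 3243.8×1.4416 ≈ 4676 m/s.
Stage 2: m₀ = 12,080 kg, m_f = 12,080 − 8,700 = 3,380 kg; Δv = 373×9.8×ln(3.574) = 3655.4×1.2737 ≈ 4656 m/s.
Total Δv = 4676 + 4656 = 9332 m/s.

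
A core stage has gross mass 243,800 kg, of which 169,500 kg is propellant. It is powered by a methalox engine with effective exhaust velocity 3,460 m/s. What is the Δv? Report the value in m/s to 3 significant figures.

m_f = m₀ − m_prop = 243,800 − 169,500 = 74,300 kg.
Using Δv = v_e ln(m₀/m_f): Δv = v_e · ln(m₀/m_f) = 3460.0 × ln(3.281) = 3460.0 × 1.1882 ≈ 4111.3 m/s.

Δv ≈ 4110 m/s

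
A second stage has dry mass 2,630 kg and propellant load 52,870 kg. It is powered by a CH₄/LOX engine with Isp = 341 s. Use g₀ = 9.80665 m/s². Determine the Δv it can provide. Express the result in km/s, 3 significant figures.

Δv ≈ 10.2 km/s

v_e = Isp · g₀ = 341 × 9.80665 = 3344.1 m/s.
m₀ = m_dry + m_prop = 2,630 + 52,870 = 55,500 kg.
Δv = v_e · ln(m₀/m_f) = 3344.1 × ln(21.1) = 3344.1 × 3.0494 ≈ 10197.4 m/s.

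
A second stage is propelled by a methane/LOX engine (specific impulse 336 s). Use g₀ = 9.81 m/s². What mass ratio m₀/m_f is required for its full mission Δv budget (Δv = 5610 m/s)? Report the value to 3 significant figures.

v_e = Isp · g₀ = 336 × 9.81 = 3296.2 m/s.
m₀/m_f = exp(Δv / v_e) = exp(5610 / 3296.2) = exp(1.7020) = 5.4848.

mass ratio ≈ 5.48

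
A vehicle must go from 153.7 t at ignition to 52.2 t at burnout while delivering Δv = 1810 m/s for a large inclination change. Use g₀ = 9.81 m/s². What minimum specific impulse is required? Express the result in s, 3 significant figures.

Isp ≈ 171 s

ln(m₀/m_f) = ln(153700/52200) = ln(2.944) = 1.0799.
Using Δv = v_e ln(m₀/m_f): v_e = Δv / ln(m₀/m_f) = 1810 / 1.0799 = 1676.0 m/s.
Isp = v_e / g₀ = 1676.0 / 9.81 = 170.9 s.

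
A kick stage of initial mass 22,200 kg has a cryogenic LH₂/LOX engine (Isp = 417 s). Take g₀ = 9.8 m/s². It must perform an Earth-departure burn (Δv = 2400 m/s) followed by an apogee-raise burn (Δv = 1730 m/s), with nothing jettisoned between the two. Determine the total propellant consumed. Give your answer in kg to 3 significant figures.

v_e = Isp · g₀ = 417 × 9.8 = 4086.6 m/s.
After the first burn: m = 22200 × exp(−2400/4086.6) = 22200 × 0.55583 = 12,339.4 kg.
After the second burn: m = 12,339.4 × exp(−1730/4086.6) = 12,339.4 × 0.65486 = 8,080.58 kg.
Total propellant = m₀ − m_final = 22200 − 8,080.58 = 14,119.42 kg.

total propellant consumed ≈ 14100 kg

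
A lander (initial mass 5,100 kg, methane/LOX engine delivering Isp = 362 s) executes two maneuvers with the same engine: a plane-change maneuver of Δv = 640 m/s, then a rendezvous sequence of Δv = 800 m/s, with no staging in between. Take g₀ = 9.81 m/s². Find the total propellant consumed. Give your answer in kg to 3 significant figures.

total propellant consumed ≈ 1700 kg

v_e = Isp · g₀ = 362 × 9.81 = 3551.2 m/s.
After the first burn: m = 5100 × exp(−640/3551.2) = 5100 × 0.83509 = 4,258.96 kg.
After the second burn: m = 4,258.96 × exp(−800/3551.2) = 4,258.96 × 0.79830 = 3,399.93 kg.
Total propellant = m₀ − m_final = 5100 − 3,399.93 = 1,700.07 kg.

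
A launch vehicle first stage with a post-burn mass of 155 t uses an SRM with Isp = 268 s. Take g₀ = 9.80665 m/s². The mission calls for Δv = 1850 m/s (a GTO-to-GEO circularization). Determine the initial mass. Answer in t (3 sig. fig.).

initial mass ≈ 313 t

v_e = Isp · g₀ = 268 × 9.80665 = 2628.2 m/s.
Using Δv = v_e ln(m₀/m_f): m₀/m_f = exp(Δv / v_e) = exp(1850 / 2628.2) = exp(0.7039) = 2.0216.
m₀ = m_f × 2.0216 = 155 × 2.0216 = 313.348 t.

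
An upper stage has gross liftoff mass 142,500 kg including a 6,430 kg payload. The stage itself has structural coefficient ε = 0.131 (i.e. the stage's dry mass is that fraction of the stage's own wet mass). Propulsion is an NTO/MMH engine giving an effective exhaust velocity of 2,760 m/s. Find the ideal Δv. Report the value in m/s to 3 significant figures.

Stage wet mass = m₀ − payload = 142,500 − 6,430 = 136,070 kg.
Stage dry mass = ε × stage wet mass = 0.131 × 136,070 = 17,825.2 kg.
Burnout mass m_f = stage dry + payload = 17,825.2 + 6,430 = 24,255.2 kg.
Using Δv = v_e ln(m₀/m_f): Δv = v_e · ln(142,500/24,255.2) = 2760.0 × ln(5.875) = 2760.0 × 1.7707 ≈ 4887 m/s.

Δv ≈ 4890 m/s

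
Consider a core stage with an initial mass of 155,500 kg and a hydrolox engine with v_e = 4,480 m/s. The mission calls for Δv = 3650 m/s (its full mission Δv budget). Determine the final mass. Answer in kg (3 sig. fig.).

final mass ≈ 68800 kg

Using Δv = v_e ln(m₀/m_f): m₀/m_f = exp(Δv / v_e) = exp(3650 / 4480.0) = exp(0.8147) = 2.2586.
m_f = m₀ / 2.2586 = 155,500 / 2.2586 = 68,848 kg.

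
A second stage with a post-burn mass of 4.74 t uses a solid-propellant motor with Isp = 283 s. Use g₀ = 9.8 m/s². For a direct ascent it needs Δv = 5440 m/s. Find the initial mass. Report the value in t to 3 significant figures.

initial mass ≈ 33.7 t

v_e = Isp · g₀ = 283 × 9.8 = 2773.4 m/s.
By the Tsiolkovsky rocket equation, m₀/m_f = exp(Δv / v_e) = exp(5440 / 2773.4) = exp(1.9615) = 7.1099.
m₀ = m_f × 7.1099 = 4.74 × 7.1099 = 33.7009 t.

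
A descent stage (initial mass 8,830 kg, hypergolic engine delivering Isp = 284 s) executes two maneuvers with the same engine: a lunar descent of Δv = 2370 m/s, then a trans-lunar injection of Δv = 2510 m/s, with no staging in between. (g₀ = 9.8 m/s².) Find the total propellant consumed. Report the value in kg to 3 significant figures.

v_e = Isp · g₀ = 284 × 9.8 = 2783.2 m/s.
After the first burn: m = 8830 × exp(−2370/2783.2) = 8830 × 0.42676 = 3,768.29 kg.
After the second burn: m = 3,768.29 × exp(−2510/2783.2) = 3,768.29 × 0.40582 = 1,529.25 kg.
Total propellant = m₀ − m_final = 8830 − 1,529.25 = 7,300.75 kg.

total propellant consumed ≈ 7300 kg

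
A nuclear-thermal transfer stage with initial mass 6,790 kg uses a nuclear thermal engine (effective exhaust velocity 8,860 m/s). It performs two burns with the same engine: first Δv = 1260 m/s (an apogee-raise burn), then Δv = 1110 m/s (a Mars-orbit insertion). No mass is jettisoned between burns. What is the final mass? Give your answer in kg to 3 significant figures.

final mass ≈ 5200 kg

After the first burn: m = 6790 × exp(−1260/8860.0) = 6790 × 0.86744 = 5,889.92 kg.
After the second burn: m = 5,889.92 × exp(−1110/8860.0) = 5,889.92 × 0.88225 = 5,196.38 kg.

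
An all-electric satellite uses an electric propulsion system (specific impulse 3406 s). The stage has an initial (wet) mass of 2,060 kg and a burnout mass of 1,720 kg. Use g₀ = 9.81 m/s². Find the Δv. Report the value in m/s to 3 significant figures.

v_e = Isp · g₀ = 3406 × 9.81 = 33412.9 m/s.
Δv = v_e · ln(m₀/m_f) = 33412.9 × ln(1.198) = 33412.9 × 0.1804 ≈ 6027.1 m/s.

Δv ≈ 6030 m/s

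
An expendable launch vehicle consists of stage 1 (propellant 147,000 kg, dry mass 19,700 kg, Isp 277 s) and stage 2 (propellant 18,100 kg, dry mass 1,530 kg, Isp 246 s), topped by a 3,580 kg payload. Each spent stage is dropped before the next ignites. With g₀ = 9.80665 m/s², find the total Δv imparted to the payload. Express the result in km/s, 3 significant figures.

Ignition mass of stage 1 = 147,000+19,700 + 18,100+1,530 + 3,580 = 189,910 kg.
Stage 1: m₀ = 189,910 kg, m_f = 189,910 − 147,000 = 42,910 kg; Δv = 277×9.80665×ln(4.426) = 2716.4×1.4874 ≈ 4041 m/s.
Stage 2: m₀ = 23,210 kg, m_f = 23,210 − 18,100 = 5,110 kg; Δv = 246×9.80665×ln(4.542) = 2412.4×1.5134 ≈ 3651 m/s.
Total Δv = 4041 + 3651 = 7692 m/s.

Δv ≈ 7.69 km/s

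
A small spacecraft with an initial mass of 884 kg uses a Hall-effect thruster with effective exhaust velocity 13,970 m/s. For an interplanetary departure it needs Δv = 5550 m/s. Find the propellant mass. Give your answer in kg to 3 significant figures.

m₀/m_f = exp(Δv / v_e) = exp(5550 / 13970.0) = exp(0.3973) = 1.4878.
m_f = 884 / 1.4878 = 594.166 kg, so propellant = m₀ − m_f = 884 − 594.166 = 289.834 kg.

propellant mass ≈ 290 kg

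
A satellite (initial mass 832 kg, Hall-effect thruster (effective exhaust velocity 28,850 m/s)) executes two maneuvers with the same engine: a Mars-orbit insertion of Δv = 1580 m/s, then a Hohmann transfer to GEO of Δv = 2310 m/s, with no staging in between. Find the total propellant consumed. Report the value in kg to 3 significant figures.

After the first burn: m = 832 × exp(−1580/28850.0) = 832 × 0.94671 = 787.663 kg.
After the second burn: m = 787.663 × exp(−2310/28850.0) = 787.663 × 0.92305 = 727.052 kg.
Total propellant = m₀ − m_final = 832 − 727.052 = 104.948 kg.

total propellant consumed ≈ 105 kg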